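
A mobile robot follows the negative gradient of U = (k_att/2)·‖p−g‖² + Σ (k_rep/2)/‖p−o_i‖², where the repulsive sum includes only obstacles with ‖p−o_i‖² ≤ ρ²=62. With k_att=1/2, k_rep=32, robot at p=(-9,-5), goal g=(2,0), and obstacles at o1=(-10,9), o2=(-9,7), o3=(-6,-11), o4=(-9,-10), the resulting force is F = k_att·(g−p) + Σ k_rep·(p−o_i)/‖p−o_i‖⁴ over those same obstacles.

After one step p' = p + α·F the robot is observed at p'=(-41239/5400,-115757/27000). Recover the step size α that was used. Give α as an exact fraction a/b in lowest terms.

F_att = 1/2·(g−p) = 1/2·(11,5) = (5.5000,2.5000)
o1: d²=197 > ρ²=62 → inactive
o2: d²=144 > ρ²=62 → inactive
o3: d²=45 ≤ ρ²=62; F_rep = 32·(-3,6)/45² = (-0.0474,0.0948)
o4: d²=25 ≤ ρ²=62; F_rep = 32·(0,5)/25² = (0.0000,0.2560)
F = F_att + ΣF_rep = (5.4526,2.8508)
Δp = p'−p = (1.3631,0.7127); α = Δx/Fx = (7361/5400) / (7361/1350) = 1/4
check: Δy/Fy = (19243/27000) / (19243/6750) = 1/4 ✓

α = 1/4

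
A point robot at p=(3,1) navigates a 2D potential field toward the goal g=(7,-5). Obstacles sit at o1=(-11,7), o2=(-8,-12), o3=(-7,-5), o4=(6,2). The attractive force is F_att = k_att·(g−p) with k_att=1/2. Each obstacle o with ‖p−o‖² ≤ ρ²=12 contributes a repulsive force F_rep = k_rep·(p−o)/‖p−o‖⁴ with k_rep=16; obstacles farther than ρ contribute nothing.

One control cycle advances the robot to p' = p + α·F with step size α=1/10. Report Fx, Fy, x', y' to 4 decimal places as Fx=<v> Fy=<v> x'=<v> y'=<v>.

F_att = 1/2·(g−p) = 1/2·(4,-6) = (2.0000,-3.0000)
o1: d²=232 > ρ²=12 → inactive
o2: d²=290 > ρ²=12 → inactive
o3: d²=136 > ρ²=12 → inactive
o4: d²=10 ≤ ρ²=12; F_rep = 16·(-3,-1)/10² = (-0.4800,-0.1600)
F = F_att + ΣF_rep = (1.5200,-3.1600)
p' = p + 1/10·F = (3.1520,0.6840)

Fx=1.5200 Fy=-3.1600 x'=3.1520 y'=0.6840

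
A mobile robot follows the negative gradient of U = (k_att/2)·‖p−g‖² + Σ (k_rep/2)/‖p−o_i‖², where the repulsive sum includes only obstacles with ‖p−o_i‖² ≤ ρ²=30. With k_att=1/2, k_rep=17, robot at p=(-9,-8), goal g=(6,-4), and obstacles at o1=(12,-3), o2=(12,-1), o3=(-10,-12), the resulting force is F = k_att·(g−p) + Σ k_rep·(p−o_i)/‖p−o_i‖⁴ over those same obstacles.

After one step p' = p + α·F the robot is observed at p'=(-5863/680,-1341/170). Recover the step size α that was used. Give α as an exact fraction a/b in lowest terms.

F_att = 1/2·(g−p) = 1/2·(15,4) = (7.5000,2.0000)
o1: d²=466 > ρ²=30 → inactive
o2: d²=490 > ρ²=30 → inactive
o3: d²=17 ≤ ρ²=30; F_rep = 17·(1,4)/17² = (0.0588,0.2353)
F = F_att + ΣF_rep = (7.5588,2.2353)
Δp = p'−p = (0.3779,0.1118); α = Δx/Fx = (257/680) / (257/34) = 1/20
check: Δy/Fy = (19/170) / (38/17) = 1/20 ✓

α = 1/20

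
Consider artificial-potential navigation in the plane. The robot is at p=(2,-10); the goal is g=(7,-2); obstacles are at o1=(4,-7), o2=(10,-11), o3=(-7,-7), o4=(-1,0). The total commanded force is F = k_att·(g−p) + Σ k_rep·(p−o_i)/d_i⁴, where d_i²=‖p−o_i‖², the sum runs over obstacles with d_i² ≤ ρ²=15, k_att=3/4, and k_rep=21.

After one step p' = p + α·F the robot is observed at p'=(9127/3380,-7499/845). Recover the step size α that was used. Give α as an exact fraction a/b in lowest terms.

F_att = 3/4·(g−p) = 3/4·(5,8) = (3.7500,6.0000)
o1: d²=13 ≤ ρ²=15; F_rep = 21·(-2,-3)/13² = (-0.2485,-0.3728)
o2: d²=65 > ρ²=15 → inactive
o3: d²=90 > ρ²=15 → inactive
o4: d²=109 > ρ²=15 → inactive
F = F_att + ΣF_rep = (3.5015,5.6272)
Δp = p'−p = (0.7003,1.1254); α = Δx/Fx = (2367/3380) / (2367/676) = 1/5
check: Δy/Fy = (951/845) / (951/169) = 1/5 ✓

α = 1/5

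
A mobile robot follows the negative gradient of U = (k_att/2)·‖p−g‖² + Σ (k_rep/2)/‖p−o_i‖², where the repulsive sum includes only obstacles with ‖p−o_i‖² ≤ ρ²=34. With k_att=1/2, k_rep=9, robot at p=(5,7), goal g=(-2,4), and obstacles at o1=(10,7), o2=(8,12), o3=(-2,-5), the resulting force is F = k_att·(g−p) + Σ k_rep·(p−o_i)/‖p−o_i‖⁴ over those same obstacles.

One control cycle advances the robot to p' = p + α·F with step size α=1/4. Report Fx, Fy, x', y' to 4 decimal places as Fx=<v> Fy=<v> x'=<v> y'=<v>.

F_att = 1/2·(g−p) = 1/2·(-7,-3) = (-3.5000,-1.5000)
o1: d²=25 ≤ ρ²=34; F_rep = 9·(-5,0)/25² = (-0.0720,0.0000)
o2: d²=34 ≤ ρ²=34; F_rep = 9·(-3,-5)/34² = (-0.0234,-0.0389)
o3: d²=193 > ρ²=34 → inactive
F = F_att + ΣF_rep = (-3.5954,-1.5389)
p' = p + 1/4·F = (4.1012,6.6153)

Fx=-3.5954 Fy=-1.5389 x'=4.1012 y'=6.6153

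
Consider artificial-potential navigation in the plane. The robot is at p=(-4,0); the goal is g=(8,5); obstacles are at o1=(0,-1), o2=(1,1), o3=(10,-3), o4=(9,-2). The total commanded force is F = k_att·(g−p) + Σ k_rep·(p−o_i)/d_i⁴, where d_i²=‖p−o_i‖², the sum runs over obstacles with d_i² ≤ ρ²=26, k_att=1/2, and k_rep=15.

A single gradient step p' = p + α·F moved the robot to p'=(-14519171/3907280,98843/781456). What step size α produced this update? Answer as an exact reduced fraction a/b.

F_att = 1/2·(g−p) = 1/2·(12,5) = (6.0000,2.5000)
o1: d²=17 ≤ ρ²=26; F_rep = 15·(-4,1)/17² = (-0.2076,0.0519)
o2: d²=26 ≤ ρ²=26; F_rep = 15·(-5,-1)/26² = (-0.1109,-0.0222)
o3: d²=205 > ρ²=26 → inactive
o4: d²=173 > ρ²=26 → inactive
F = F_att + ΣF_rep = (5.6814,2.5297)
Δp = p'−p = (0.2841,0.1265); α = Δx/Fx = (1109949/3907280) / (1109949/195364) = 1/20
check: Δy/Fy = (98843/781456) / (494215/195364) = 1/20 ✓

α = 1/20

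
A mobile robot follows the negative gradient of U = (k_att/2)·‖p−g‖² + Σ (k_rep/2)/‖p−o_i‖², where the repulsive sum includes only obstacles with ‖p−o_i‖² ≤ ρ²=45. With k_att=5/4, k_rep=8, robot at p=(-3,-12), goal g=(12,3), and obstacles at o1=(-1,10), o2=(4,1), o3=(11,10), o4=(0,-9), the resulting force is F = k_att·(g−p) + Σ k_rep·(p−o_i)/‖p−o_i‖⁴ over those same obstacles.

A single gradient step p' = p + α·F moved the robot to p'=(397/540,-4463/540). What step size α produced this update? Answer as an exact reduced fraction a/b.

α = 1/5

F_att = 5/4·(g−p) = 5/4·(15,15) = (18.7500,18.7500)
o1: d²=488 > ρ²=45 → inactive
o2: d²=218 > ρ²=45 → inactive
o3: d²=680 > ρ²=45 → inactive
o4: d²=18 ≤ ρ²=45; F_rep = 8·(-3,-3)/18² = (-0.0741,-0.0741)
F = F_att + ΣF_rep = (18.6759,18.6759)
Δp = p'−p = (3.7352,3.7352); α = Δx/Fx = (2017/540) / (2017/108) = 1/5
check: Δy/Fy = (2017/540) / (2017/108) = 1/5 ✓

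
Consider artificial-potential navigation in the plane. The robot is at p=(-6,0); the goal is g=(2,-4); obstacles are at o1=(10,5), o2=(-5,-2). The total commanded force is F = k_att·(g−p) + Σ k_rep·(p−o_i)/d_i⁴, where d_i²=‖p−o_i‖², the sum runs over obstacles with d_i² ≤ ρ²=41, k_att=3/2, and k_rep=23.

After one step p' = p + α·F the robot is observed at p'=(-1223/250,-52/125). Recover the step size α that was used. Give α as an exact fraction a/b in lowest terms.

α = 1/10

F_att = 3/2·(g−p) = 3/2·(8,-4) = (12.0000,-6.0000)
o1: d²=281 > ρ²=41 → inactive
o2: d²=5 ≤ ρ²=41; F_rep = 23·(-1,2)/5² = (-0.9200,1.8400)
F = F_att + ΣF_rep = (11.0800,-4.1600)
Δp = p'−p = (1.1080,-0.4160); α = Δx/Fx = (277/250) / (277/25) = 1/10
check: Δy/Fy = (-52/125) / (-104/25) = 1/10 ✓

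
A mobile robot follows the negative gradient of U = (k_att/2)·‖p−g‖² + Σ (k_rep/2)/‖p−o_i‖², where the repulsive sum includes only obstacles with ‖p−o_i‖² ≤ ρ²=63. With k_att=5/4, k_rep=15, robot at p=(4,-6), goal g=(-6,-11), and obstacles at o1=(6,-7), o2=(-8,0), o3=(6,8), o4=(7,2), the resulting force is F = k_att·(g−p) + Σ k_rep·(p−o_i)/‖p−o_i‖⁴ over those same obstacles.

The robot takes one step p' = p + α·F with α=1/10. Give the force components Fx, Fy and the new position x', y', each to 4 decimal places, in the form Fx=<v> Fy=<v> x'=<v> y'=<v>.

F_att = 5/4·(g−p) = 5/4·(-10,-5) = (-12.5000,-6.2500)
o1: d²=5 ≤ ρ²=63; F_rep = 15·(-2,1)/5² = (-1.2000,0.6000)
o2: d²=180 > ρ²=63 → inactive
o3: d²=200 > ρ²=63 → inactive
o4: d²=73 > ρ²=63 → inactive
F = F_att + ΣF_rep = (-13.7000,-5.6500)
p' = p + 1/10·F = (2.6300,-6.5650)

Fx=-13.7000 Fy=-5.6500 x'=2.6300 y'=-6.5650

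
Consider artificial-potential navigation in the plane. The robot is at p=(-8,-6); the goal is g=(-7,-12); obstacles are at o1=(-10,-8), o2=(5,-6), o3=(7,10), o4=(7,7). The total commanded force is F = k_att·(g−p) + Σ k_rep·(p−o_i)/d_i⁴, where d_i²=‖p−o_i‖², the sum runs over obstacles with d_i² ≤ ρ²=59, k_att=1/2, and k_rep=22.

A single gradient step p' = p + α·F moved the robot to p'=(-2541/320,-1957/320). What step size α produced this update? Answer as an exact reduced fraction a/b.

α = 1/20

F_att = 1/2·(g−p) = 1/2·(1,-6) = (0.5000,-3.0000)
o1: d²=8 ≤ ρ²=59; F_rep = 22·(2,2)/8² = (0.6875,0.6875)
o2: d²=169 > ρ²=59 → inactive
o3: d²=481 > ρ²=59 → inactive
o4: d²=394 > ρ²=59 → inactive
F = F_att + ΣF_rep = (1.1875,-2.3125)
Δp = p'−p = (0.0594,-0.1156); α = Δx/Fx = (19/320) / (19/16) = 1/20
check: Δy/Fy = (-37/320) / (-37/16) = 1/20 ✓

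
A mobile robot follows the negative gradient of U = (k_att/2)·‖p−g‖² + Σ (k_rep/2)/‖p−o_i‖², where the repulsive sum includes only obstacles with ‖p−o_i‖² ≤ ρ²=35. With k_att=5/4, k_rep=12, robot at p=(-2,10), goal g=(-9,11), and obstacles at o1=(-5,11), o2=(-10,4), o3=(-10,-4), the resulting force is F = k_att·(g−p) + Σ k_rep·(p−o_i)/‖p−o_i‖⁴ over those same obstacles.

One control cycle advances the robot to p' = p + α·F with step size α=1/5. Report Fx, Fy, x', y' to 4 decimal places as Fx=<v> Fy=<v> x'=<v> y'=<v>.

Fx=-8.3900 Fy=1.1300 x'=-3.6780 y'=10.2260

F_att = 5/4·(g−p) = 5/4·(-7,1) = (-8.7500,1.2500)
o1: d²=10 ≤ ρ²=35; F_rep = 12·(3,-1)/10² = (0.3600,-0.1200)
o2: d²=100 > ρ²=35 → inactive
o3: d²=260 > ρ²=35 → inactive
F = F_att + ΣF_rep = (-8.3900,1.1300)
p' = p + 1/5·F = (-3.6780,10.2260)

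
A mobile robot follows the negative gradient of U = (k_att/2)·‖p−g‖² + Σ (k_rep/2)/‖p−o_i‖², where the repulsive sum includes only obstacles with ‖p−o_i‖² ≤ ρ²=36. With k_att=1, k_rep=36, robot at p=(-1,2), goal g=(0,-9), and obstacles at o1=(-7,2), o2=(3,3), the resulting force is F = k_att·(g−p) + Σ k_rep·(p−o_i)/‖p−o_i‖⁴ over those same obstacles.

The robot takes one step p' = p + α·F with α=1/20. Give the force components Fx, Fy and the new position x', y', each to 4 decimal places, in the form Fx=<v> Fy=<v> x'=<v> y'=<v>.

Fx=0.6684 Fy=-11.1246 x'=-0.9666 y'=1.4438

F_att = 1·(g−p) = 1·(1,-11) = (1.0000,-11.0000)
o1: d²=36 ≤ ρ²=36; F_rep = 36·(6,0)/36² = (0.1667,0.0000)
o2: d²=17 ≤ ρ²=36; F_rep = 36·(-4,-1)/17² = (-0.4983,-0.1246)
F = F_att + ΣF_rep = (0.6684,-11.1246)
p' = p + 1/20·F = (-0.9666,1.4438)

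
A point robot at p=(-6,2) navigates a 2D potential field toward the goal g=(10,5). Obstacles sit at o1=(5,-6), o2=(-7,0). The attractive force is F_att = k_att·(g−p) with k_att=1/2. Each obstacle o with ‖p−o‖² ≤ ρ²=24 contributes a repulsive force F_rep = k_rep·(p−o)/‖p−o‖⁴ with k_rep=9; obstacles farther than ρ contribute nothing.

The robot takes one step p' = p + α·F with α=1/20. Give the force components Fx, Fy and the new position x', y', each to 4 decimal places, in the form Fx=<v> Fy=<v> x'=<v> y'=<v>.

Fx=8.3600 Fy=2.2200 x'=-5.5820 y'=2.1110

F_att = 1/2·(g−p) = 1/2·(16,3) = (8.0000,1.5000)
o1: d²=185 > ρ²=24 → inactive
o2: d²=5 ≤ ρ²=24; F_rep = 9·(1,2)/5² = (0.3600,0.7200)
F = F_att + ΣF_rep = (8.3600,2.2200)
p' = p + 1/20·F = (-5.5820,2.1110)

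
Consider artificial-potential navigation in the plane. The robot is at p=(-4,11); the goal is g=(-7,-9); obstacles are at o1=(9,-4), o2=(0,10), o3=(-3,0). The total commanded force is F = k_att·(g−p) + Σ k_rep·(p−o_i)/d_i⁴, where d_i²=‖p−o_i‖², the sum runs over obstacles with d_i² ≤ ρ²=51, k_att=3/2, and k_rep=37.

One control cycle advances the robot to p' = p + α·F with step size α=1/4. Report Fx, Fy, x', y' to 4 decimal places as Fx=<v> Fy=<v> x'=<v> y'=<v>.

F_att = 3/2·(g−p) = 3/2·(-3,-20) = (-4.5000,-30.0000)
o1: d²=394 > ρ²=51 → inactive
o2: d²=17 ≤ ρ²=51; F_rep = 37·(-4,1)/17² = (-0.5121,0.1280)
o3: d²=122 > ρ²=51 → inactive
F = F_att + ΣF_rep = (-5.0121,-29.8720)
p' = p + 1/4·F = (-5.2530,3.5320)

Fx=-5.0121 Fy=-29.8720 x'=-5.2530 y'=3.5320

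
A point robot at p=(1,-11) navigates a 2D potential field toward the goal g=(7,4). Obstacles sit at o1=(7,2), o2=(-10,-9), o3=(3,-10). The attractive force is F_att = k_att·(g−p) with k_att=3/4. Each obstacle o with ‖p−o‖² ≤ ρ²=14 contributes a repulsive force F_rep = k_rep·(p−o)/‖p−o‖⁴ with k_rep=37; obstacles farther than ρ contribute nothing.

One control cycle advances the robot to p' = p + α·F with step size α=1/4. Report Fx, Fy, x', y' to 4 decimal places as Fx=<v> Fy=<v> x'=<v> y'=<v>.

F_att = 3/4·(g−p) = 3/4·(6,15) = (4.5000,11.2500)
o1: d²=205 > ρ²=14 → inactive
o2: d²=125 > ρ²=14 → inactive
o3: d²=5 ≤ ρ²=14; F_rep = 37·(-2,-1)/5² = (-2.9600,-1.4800)
F = F_att + ΣF_rep = (1.5400,9.7700)
p' = p + 1/4·F = (1.3850,-8.5575)

Fx=1.5400 Fy=9.7700 x'=1.3850 y'=-8.5575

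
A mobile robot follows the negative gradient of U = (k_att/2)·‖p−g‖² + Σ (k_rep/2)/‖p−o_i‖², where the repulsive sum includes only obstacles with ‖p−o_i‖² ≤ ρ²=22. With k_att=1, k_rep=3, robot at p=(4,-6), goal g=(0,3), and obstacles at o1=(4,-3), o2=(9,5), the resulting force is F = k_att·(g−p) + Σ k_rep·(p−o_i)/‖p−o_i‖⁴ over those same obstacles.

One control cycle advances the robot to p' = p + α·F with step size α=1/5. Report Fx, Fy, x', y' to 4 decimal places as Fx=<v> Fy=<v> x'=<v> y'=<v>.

F_att = 1·(g−p) = 1·(-4,9) = (-4.0000,9.0000)
o1: d²=9 ≤ ρ²=22; F_rep = 3·(0,-3)/9² = (0.0000,-0.1111)
o2: d²=146 > ρ²=22 → inactive
F = F_att + ΣF_rep = (-4.0000,8.8889)
p' = p + 1/5·F = (3.2000,-4.2222)

Fx=-4.0000 Fy=8.8889 x'=3.2000 y'=-4.2222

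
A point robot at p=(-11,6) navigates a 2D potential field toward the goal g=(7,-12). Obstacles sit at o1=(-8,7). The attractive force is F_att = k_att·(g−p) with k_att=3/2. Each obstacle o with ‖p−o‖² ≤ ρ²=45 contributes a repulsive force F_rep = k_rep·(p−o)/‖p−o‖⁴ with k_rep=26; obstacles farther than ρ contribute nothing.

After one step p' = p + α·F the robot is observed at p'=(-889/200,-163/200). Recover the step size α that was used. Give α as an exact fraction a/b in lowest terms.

F_att = 3/2·(g−p) = 3/2·(18,-18) = (27.0000,-27.0000)
o1: d²=10 ≤ ρ²=45; F_rep = 26·(-3,-1)/10² = (-0.7800,-0.2600)
F = F_att + ΣF_rep = (26.2200,-27.2600)
Δp = p'−p = (6.5550,-6.8150); α = Δx/Fx = (1311/200) / (1311/50) = 1/4
check: Δy/Fy = (-1363/200) / (-1363/50) = 1/4 ✓

α = 1/4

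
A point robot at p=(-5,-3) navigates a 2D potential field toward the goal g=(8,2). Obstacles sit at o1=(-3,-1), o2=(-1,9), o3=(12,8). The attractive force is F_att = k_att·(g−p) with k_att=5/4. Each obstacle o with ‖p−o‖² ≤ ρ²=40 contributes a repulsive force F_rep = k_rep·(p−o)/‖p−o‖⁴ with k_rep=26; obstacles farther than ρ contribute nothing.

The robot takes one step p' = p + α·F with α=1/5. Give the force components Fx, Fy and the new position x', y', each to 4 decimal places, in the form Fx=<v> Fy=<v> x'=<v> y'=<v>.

Fx=15.4375 Fy=5.4375 x'=-1.9125 y'=-1.9125

F_att = 5/4·(g−p) = 5/4·(13,5) = (16.2500,6.2500)
o1: d²=8 ≤ ρ²=40; F_rep = 26·(-2,-2)/8² = (-0.8125,-0.8125)
o2: d²=160 > ρ²=40 → inactive
o3: d²=410 > ρ²=40 → inactive
F = F_att + ΣF_rep = (15.4375,5.4375)
p' = p + 1/5·F = (-1.9125,-1.9125)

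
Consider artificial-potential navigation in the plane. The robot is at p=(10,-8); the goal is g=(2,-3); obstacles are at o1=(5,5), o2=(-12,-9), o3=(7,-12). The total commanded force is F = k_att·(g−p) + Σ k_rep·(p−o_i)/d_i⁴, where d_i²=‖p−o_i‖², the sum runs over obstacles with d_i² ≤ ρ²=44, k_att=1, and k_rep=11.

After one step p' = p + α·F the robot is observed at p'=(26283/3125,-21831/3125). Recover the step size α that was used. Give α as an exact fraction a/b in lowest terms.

F_att = 1·(g−p) = 1·(-8,5) = (-8.0000,5.0000)
o1: d²=194 > ρ²=44 → inactive
o2: d²=485 > ρ²=44 → inactive
o3: d²=25 ≤ ρ²=44; F_rep = 11·(3,4)/25² = (0.0528,0.0704)
F = F_att + ΣF_rep = (-7.9472,5.0704)
Δp = p'−p = (-1.5894,1.0141); α = Δx/Fx = (-4967/3125) / (-4967/625) = 1/5
check: Δy/Fy = (3169/3125) / (3169/625) = 1/5 ✓

α = 1/5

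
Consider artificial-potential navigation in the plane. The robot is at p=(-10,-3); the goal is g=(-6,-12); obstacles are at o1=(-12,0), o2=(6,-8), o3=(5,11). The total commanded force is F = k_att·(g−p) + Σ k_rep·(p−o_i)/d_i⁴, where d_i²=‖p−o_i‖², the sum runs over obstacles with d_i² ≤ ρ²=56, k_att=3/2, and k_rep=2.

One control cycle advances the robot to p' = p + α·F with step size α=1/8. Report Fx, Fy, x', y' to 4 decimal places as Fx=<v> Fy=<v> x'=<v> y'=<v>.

F_att = 3/2·(g−p) = 3/2·(4,-9) = (6.0000,-13.5000)
o1: d²=13 ≤ ρ²=56; F_rep = 2·(2,-3)/13² = (0.0237,-0.0355)
o2: d²=281 > ρ²=56 → inactive
o3: d²=421 > ρ²=56 → inactive
F = F_att + ΣF_rep = (6.0237,-13.5355)
p' = p + 1/8·F = (-9.2470,-4.6919)

Fx=6.0237 Fy=-13.5355 x'=-9.2470 y'=-4.6919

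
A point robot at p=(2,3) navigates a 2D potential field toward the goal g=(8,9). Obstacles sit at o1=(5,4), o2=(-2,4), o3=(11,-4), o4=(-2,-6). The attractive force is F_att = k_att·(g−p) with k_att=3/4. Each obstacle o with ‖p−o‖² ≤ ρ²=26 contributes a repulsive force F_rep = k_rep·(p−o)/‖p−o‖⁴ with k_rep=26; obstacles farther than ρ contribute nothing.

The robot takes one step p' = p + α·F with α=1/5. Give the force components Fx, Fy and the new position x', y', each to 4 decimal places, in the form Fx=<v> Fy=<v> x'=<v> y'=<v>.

F_att = 3/4·(g−p) = 3/4·(6,6) = (4.5000,4.5000)
o1: d²=10 ≤ ρ²=26; F_rep = 26·(-3,-1)/10² = (-0.7800,-0.2600)
o2: d²=17 ≤ ρ²=26; F_rep = 26·(4,-1)/17² = (0.3599,-0.0900)
o3: d²=130 > ρ²=26 → inactive
o4: d²=97 > ρ²=26 → inactive
F = F_att + ΣF_rep = (4.0799,4.1500)
p' = p + 1/5·F = (2.8160,3.8300)

Fx=4.0799 Fy=4.1500 x'=2.8160 y'=3.8300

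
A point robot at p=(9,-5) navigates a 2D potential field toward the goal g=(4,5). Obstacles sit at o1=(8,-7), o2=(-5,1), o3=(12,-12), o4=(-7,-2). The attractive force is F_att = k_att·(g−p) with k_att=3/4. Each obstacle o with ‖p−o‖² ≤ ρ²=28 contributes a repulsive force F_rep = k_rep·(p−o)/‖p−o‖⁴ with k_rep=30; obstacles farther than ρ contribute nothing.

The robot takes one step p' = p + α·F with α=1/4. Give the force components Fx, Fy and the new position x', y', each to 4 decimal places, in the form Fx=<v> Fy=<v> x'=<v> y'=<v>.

Fx=-2.5500 Fy=9.9000 x'=8.3625 y'=-2.5250

F_att = 3/4·(g−p) = 3/4·(-5,10) = (-3.7500,7.5000)
o1: d²=5 ≤ ρ²=28; F_rep = 30·(1,2)/5² = (1.2000,2.4000)
o2: d²=232 > ρ²=28 → inactive
o3: d²=58 > ρ²=28 → inactive
o4: d²=265 > ρ²=28 → inactive
F = F_att + ΣF_rep = (-2.5500,9.9000)
p' = p + 1/4·F = (8.3625,-2.5250)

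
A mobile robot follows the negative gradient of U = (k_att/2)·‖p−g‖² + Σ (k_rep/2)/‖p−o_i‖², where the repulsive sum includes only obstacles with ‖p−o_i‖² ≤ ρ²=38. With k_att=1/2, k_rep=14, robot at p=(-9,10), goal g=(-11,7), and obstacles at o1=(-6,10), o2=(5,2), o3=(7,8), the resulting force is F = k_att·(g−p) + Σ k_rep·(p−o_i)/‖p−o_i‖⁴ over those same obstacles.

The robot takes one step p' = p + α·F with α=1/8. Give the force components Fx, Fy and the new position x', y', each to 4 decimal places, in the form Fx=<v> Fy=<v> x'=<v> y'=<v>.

Fx=-1.5185 Fy=-1.5000 x'=-9.1898 y'=9.8125

F_att = 1/2·(g−p) = 1/2·(-2,-3) = (-1.0000,-1.5000)
o1: d²=9 ≤ ρ²=38; F_rep = 14·(-3,0)/9² = (-0.5185,0.0000)
o2: d²=260 > ρ²=38 → inactive
o3: d²=260 > ρ²=38 → inactive
F = F_att + ΣF_rep = (-1.5185,-1.5000)
p' = p + 1/8·F = (-9.1898,9.8125)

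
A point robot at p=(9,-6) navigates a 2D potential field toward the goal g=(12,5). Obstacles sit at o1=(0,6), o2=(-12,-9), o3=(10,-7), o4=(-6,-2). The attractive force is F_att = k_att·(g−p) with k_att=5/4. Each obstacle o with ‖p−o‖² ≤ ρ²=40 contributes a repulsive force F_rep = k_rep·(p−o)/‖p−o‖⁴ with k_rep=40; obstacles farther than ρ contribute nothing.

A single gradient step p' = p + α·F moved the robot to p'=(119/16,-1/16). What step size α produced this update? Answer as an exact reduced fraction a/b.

F_att = 5/4·(g−p) = 5/4·(3,11) = (3.7500,13.7500)
o1: d²=225 > ρ²=40 → inactive
o2: d²=450 > ρ²=40 → inactive
o3: d²=2 ≤ ρ²=40; F_rep = 40·(-1,1)/2² = (-10.0000,10.0000)
o4: d²=241 > ρ²=40 → inactive
F = F_att + ΣF_rep = (-6.2500,23.7500)
Δp = p'−p = (-1.5625,5.9375); α = Δx/Fx = (-25/16) / (-25/4) = 1/4
check: Δy/Fy = (95/16) / (95/4) = 1/4 ✓

α = 1/4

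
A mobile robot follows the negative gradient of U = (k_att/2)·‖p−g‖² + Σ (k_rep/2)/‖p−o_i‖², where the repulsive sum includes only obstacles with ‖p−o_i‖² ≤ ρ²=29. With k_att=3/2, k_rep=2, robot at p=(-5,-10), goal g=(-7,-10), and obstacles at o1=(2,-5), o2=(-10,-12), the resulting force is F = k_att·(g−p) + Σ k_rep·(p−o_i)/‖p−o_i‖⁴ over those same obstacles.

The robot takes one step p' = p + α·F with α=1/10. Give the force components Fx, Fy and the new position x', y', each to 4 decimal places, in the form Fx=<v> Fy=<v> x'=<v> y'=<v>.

F_att = 3/2·(g−p) = 3/2·(-2,0) = (-3.0000,0.0000)
o1: d²=74 > ρ²=29 → inactive
o2: d²=29 ≤ ρ²=29; F_rep = 2·(5,2)/29² = (0.0119,0.0048)
F = F_att + ΣF_rep = (-2.9881,0.0048)
p' = p + 1/10·F = (-5.2988,-9.9995)

Fx=-2.9881 Fy=0.0048 x'=-5.2988 y'=-9.9995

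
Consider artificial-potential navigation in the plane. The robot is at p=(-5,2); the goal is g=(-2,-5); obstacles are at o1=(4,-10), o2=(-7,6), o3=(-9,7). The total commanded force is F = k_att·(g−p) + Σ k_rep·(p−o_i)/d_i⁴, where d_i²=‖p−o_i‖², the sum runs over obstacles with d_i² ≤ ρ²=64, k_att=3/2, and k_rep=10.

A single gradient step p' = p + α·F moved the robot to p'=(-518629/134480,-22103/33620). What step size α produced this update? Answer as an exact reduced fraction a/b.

α = 1/4

F_att = 3/2·(g−p) = 3/2·(3,-7) = (4.5000,-10.5000)
o1: d²=225 > ρ²=64 → inactive
o2: d²=20 ≤ ρ²=64; F_rep = 10·(2,-4)/20² = (0.0500,-0.1000)
o3: d²=41 ≤ ρ²=64; F_rep = 10·(4,-5)/41² = (0.0238,-0.0297)
F = F_att + ΣF_rep = (4.5738,-10.6297)
Δp = p'−p = (1.1434,-2.6574); α = Δx/Fx = (153771/134480) / (153771/33620) = 1/4
check: Δy/Fy = (-89343/33620) / (-89343/8405) = 1/4 ✓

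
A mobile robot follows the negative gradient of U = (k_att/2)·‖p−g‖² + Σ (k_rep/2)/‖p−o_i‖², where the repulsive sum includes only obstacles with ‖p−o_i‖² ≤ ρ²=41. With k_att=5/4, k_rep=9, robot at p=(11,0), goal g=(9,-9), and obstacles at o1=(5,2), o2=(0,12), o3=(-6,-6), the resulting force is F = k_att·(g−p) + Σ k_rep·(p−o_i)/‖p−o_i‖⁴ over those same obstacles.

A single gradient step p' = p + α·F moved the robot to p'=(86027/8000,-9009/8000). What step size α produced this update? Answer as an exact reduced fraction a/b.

F_att = 5/4·(g−p) = 5/4·(-2,-9) = (-2.5000,-11.2500)
o1: d²=40 ≤ ρ²=41; F_rep = 9·(6,-2)/40² = (0.0338,-0.0112)
o2: d²=265 > ρ²=41 → inactive
o3: d²=325 > ρ²=41 → inactive
F = F_att + ΣF_rep = (-2.4663,-11.2613)
Δp = p'−p = (-0.2466,-1.1261); α = Δx/Fx = (-1973/8000) / (-1973/800) = 1/10
check: Δy/Fy = (-9009/8000) / (-9009/800) = 1/10 ✓

α = 1/10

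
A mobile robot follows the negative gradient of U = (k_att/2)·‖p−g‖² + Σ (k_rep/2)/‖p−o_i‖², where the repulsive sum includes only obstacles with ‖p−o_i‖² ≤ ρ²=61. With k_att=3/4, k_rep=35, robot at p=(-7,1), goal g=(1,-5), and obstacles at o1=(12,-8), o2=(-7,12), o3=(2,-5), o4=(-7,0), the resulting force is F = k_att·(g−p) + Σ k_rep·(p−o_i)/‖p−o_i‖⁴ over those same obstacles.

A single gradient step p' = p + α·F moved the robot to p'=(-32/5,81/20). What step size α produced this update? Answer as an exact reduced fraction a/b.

α = 1/10

F_att = 3/4·(g−p) = 3/4·(8,-6) = (6.0000,-4.5000)
o1: d²=442 > ρ²=61 → inactive
o2: d²=121 > ρ²=61 → inactive
o3: d²=117 > ρ²=61 → inactive
o4: d²=1 ≤ ρ²=61; F_rep = 35·(0,1)/1² = (0.0000,35.0000)
F = F_att + ΣF_rep = (6.0000,30.5000)
Δp = p'−p = (0.6000,3.0500); α = Δx/Fx = (3/5) / (6) = 1/10
check: Δy/Fy = (61/20) / (61/2) = 1/10 ✓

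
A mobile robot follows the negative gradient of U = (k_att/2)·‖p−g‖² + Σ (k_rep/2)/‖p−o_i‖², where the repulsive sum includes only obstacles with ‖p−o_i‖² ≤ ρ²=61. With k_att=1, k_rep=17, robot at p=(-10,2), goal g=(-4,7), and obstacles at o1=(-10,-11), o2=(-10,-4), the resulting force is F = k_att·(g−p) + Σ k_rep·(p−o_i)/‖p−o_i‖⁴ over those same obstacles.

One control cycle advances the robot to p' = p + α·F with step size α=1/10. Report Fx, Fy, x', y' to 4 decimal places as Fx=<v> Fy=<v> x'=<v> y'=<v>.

Fx=6.0000 Fy=5.0787 x'=-9.4000 y'=2.5079

F_att = 1·(g−p) = 1·(6,5) = (6.0000,5.0000)
o1: d²=169 > ρ²=61 → inactive
o2: d²=36 ≤ ρ²=61; F_rep = 17·(0,6)/36² = (0.0000,0.0787)
F = F_att + ΣF_rep = (6.0000,5.0787)
p' = p + 1/10·F = (-9.4000,2.5079)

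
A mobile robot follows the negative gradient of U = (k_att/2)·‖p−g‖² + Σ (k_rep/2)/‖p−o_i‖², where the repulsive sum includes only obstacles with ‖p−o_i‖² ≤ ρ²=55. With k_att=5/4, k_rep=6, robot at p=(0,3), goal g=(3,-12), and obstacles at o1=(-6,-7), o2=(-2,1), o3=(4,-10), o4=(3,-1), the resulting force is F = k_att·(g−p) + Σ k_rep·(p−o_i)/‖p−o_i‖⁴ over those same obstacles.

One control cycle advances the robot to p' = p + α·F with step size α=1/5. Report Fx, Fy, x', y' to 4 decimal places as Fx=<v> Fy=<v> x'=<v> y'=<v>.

Fx=3.9087 Fy=-18.5241 x'=0.7817 y'=-0.7048

F_att = 5/4·(g−p) = 5/4·(3,-15) = (3.7500,-18.7500)
o1: d²=136 > ρ²=55 → inactive
o2: d²=8 ≤ ρ²=55; F_rep = 6·(2,2)/8² = (0.1875,0.1875)
o3: d²=185 > ρ²=55 → inactive
o4: d²=25 ≤ ρ²=55; F_rep = 6·(-3,4)/25² = (-0.0288,0.0384)
F = F_att + ΣF_rep = (3.9087,-18.5241)
p' = p + 1/5·F = (0.7817,-0.7048)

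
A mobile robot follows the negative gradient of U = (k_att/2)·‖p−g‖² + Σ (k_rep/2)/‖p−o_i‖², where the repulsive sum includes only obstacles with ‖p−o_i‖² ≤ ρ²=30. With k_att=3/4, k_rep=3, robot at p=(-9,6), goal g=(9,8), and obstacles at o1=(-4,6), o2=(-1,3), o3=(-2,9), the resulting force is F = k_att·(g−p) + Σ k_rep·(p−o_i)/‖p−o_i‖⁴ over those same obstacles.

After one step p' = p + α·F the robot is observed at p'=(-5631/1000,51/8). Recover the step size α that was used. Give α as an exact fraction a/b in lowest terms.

α = 1/4

F_att = 3/4·(g−p) = 3/4·(18,2) = (13.5000,1.5000)
o1: d²=25 ≤ ρ²=30; F_rep = 3·(-5,0)/25² = (-0.0240,0.0000)
o2: d²=73 > ρ²=30 → inactive
o3: d²=58 > ρ²=30 → inactive
F = F_att + ΣF_rep = (13.4760,1.5000)
Δp = p'−p = (3.3690,0.3750); α = Δx/Fx = (3369/1000) / (3369/250) = 1/4
check: Δy/Fy = (3/8) / (3/2) = 1/4 ✓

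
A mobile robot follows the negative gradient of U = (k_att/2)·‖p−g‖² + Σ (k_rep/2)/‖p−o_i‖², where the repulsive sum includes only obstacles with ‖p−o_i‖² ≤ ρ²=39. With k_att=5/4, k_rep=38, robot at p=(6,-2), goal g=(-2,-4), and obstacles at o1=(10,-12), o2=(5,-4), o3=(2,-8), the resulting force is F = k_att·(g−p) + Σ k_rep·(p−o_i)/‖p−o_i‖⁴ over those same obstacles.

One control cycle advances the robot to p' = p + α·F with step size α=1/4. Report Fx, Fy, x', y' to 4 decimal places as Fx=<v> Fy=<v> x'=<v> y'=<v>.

Fx=-8.4800 Fy=0.5400 x'=3.8800 y'=-1.8650

F_att = 5/4·(g−p) = 5/4·(-8,-2) = (-10.0000,-2.5000)
o1: d²=116 > ρ²=39 → inactive
o2: d²=5 ≤ ρ²=39; F_rep = 38·(1,2)/5² = (1.5200,3.0400)
o3: d²=52 > ρ²=39 → inactive
F = F_att + ΣF_rep = (-8.4800,0.5400)
p' = p + 1/4·F = (3.8800,-1.8650)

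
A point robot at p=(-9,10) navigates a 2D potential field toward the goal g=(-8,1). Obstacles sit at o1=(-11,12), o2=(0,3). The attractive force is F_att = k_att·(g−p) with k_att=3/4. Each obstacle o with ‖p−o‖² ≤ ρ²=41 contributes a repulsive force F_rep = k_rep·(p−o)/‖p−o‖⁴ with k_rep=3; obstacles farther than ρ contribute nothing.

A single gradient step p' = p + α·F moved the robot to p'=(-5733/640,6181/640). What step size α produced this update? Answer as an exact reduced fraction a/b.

α = 1/20

F_att = 3/4·(g−p) = 3/4·(1,-9) = (0.7500,-6.7500)
o1: d²=8 ≤ ρ²=41; F_rep = 3·(2,-2)/8² = (0.0938,-0.0938)
o2: d²=130 > ρ²=41 → inactive
F = F_att + ΣF_rep = (0.8438,-6.8438)
Δp = p'−p = (0.0422,-0.3422); α = Δx/Fx = (27/640) / (27/32) = 1/20
check: Δy/Fy = (-219/640) / (-219/32) = 1/20 ✓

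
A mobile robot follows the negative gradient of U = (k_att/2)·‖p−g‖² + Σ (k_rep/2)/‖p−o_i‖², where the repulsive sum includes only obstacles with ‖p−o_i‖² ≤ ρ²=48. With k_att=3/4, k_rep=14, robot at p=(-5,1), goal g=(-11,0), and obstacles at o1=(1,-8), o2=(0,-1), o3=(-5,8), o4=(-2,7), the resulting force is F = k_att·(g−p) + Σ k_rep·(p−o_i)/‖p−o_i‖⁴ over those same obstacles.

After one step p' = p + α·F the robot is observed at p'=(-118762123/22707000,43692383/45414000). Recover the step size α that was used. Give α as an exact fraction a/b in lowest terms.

α = 1/20

F_att = 3/4·(g−p) = 3/4·(-6,-1) = (-4.5000,-0.7500)
o1: d²=117 > ρ²=48 → inactive
o2: d²=29 ≤ ρ²=48; F_rep = 14·(-5,2)/29² = (-0.0832,0.0333)
o3: d²=49 > ρ²=48 → inactive
o4: d²=45 ≤ ρ²=48; F_rep = 14·(-3,-6)/45² = (-0.0207,-0.0415)
F = F_att + ΣF_rep = (-4.6040,-0.7582)
Δp = p'−p = (-0.2302,-0.0379); α = Δx/Fx = (-5227123/22707000) / (-5227123/1135350) = 1/20
check: Δy/Fy = (-1721617/45414000) / (-1721617/2270700) = 1/20 ✓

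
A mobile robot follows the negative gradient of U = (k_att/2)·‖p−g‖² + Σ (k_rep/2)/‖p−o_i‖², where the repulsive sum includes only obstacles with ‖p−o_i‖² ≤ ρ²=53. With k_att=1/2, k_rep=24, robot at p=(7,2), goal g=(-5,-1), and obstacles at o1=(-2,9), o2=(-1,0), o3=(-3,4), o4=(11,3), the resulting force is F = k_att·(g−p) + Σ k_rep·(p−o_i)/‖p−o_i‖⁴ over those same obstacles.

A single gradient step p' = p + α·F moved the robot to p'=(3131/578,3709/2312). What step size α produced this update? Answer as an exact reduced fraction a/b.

α = 1/4

F_att = 1/2·(g−p) = 1/2·(-12,-3) = (-6.0000,-1.5000)
o1: d²=130 > ρ²=53 → inactive
o2: d²=68 > ρ²=53 → inactive
o3: d²=104 > ρ²=53 → inactive
o4: d²=17 ≤ ρ²=53; F_rep = 24·(-4,-1)/17² = (-0.3322,-0.0830)
F = F_att + ΣF_rep = (-6.3322,-1.5830)
Δp = p'−p = (-1.5830,-0.3958); α = Δx/Fx = (-915/578) / (-1830/289) = 1/4
check: Δy/Fy = (-915/2312) / (-915/578) = 1/4 ✓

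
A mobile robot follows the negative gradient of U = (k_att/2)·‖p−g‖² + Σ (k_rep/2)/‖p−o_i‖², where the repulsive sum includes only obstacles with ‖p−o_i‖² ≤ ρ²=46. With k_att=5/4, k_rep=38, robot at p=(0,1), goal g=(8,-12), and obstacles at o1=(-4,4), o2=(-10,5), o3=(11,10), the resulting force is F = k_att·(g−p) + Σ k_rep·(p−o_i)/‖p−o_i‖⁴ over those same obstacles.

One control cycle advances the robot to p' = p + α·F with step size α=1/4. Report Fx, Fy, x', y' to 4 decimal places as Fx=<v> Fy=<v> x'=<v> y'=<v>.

F_att = 5/4·(g−p) = 5/4·(8,-13) = (10.0000,-16.2500)
o1: d²=25 ≤ ρ²=46; F_rep = 38·(4,-3)/25² = (0.2432,-0.1824)
o2: d²=116 > ρ²=46 → inactive
o3: d²=202 > ρ²=46 → inactive
F = F_att + ΣF_rep = (10.2432,-16.4324)
p' = p + 1/4·F = (2.5608,-3.1081)

Fx=10.2432 Fy=-16.4324 x'=2.5608 y'=-3.1081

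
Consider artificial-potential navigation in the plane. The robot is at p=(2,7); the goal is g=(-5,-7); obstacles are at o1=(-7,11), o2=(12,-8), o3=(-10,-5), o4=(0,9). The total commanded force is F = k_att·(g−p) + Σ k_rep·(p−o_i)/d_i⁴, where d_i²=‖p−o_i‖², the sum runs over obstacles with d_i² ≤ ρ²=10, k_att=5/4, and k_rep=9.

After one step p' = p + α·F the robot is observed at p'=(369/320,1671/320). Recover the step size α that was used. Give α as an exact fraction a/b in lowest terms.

F_att = 5/4·(g−p) = 5/4·(-7,-14) = (-8.7500,-17.5000)
o1: d²=97 > ρ²=10 → inactive
o2: d²=325 > ρ²=10 → inactive
o3: d²=288 > ρ²=10 → inactive
o4: d²=8 ≤ ρ²=10; F_rep = 9·(2,-2)/8² = (0.2812,-0.2812)
F = F_att + ΣF_rep = (-8.4688,-17.7812)
Δp = p'−p = (-0.8469,-1.7781); α = Δx/Fx = (-271/320) / (-271/32) = 1/10
check: Δy/Fy = (-569/320) / (-569/32) = 1/10 ✓

α = 1/10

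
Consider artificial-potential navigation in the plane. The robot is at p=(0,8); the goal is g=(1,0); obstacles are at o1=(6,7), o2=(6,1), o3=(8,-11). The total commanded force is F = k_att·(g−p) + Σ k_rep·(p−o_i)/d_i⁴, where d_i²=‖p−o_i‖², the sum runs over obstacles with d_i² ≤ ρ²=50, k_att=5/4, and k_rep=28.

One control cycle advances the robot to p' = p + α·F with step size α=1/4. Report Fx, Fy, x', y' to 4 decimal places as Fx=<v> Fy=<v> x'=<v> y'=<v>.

Fx=1.1273 Fy=-9.9795 x'=0.2818 y'=5.5051

F_att = 5/4·(g−p) = 5/4·(1,-8) = (1.2500,-10.0000)
o1: d²=37 ≤ ρ²=50; F_rep = 28·(-6,1)/37² = (-0.1227,0.0205)
o2: d²=85 > ρ²=50 → inactive
o3: d²=425 > ρ²=50 → inactive
F = F_att + ΣF_rep = (1.1273,-9.9795)
p' = p + 1/4·F = (0.2818,5.5051)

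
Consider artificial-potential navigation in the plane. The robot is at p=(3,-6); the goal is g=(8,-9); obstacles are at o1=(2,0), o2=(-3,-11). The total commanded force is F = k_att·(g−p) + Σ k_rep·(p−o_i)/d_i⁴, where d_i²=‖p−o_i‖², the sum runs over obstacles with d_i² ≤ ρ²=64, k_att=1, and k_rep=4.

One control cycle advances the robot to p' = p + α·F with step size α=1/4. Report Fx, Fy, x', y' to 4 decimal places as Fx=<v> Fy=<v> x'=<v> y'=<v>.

Fx=5.0094 Fy=-3.0122 x'=4.2523 y'=-6.7530

F_att = 1·(g−p) = 1·(5,-3) = (5.0000,-3.0000)
o1: d²=37 ≤ ρ²=64; F_rep = 4·(1,-6)/37² = (0.0029,-0.0175)
o2: d²=61 ≤ ρ²=64; F_rep = 4·(6,5)/61² = (0.0064,0.0054)
F = F_att + ΣF_rep = (5.0094,-3.0122)
p' = p + 1/4·F = (4.2523,-6.7530)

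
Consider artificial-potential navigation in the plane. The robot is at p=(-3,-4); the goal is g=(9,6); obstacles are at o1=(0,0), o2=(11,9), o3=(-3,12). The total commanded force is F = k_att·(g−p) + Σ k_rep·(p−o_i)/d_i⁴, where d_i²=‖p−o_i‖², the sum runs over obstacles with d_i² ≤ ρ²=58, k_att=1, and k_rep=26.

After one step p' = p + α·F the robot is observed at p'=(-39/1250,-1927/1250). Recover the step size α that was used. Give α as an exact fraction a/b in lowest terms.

F_att = 1·(g−p) = 1·(12,10) = (12.0000,10.0000)
o1: d²=25 ≤ ρ²=58; F_rep = 26·(-3,-4)/25² = (-0.1248,-0.1664)
o2: d²=365 > ρ²=58 → inactive
o3: d²=256 > ρ²=58 → inactive
F = F_att + ΣF_rep = (11.8752,9.8336)
Δp = p'−p = (2.9688,2.4584); α = Δx/Fx = (3711/1250) / (7422/625) = 1/4
check: Δy/Fy = (3073/1250) / (6146/625) = 1/4 ✓

α = 1/4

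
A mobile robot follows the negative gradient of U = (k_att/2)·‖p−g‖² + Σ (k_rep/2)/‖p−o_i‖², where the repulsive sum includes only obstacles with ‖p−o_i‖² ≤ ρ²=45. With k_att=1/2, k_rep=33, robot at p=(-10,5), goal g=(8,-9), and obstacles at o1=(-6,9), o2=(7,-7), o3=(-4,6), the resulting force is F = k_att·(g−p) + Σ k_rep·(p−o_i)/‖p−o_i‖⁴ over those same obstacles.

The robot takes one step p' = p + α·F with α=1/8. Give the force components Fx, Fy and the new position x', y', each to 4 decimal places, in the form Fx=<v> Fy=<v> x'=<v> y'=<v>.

Fx=8.7265 Fy=-7.1530 x'=-8.9092 y'=4.1059

F_att = 1/2·(g−p) = 1/2·(18,-14) = (9.0000,-7.0000)
o1: d²=32 ≤ ρ²=45; F_rep = 33·(-4,-4)/32² = (-0.1289,-0.1289)
o2: d²=433 > ρ²=45 → inactive
o3: d²=37 ≤ ρ²=45; F_rep = 33·(-6,-1)/37² = (-0.1446,-0.0241)
F = F_att + ΣF_rep = (8.7265,-7.1530)
p' = p + 1/8·F = (-8.9092,4.1059)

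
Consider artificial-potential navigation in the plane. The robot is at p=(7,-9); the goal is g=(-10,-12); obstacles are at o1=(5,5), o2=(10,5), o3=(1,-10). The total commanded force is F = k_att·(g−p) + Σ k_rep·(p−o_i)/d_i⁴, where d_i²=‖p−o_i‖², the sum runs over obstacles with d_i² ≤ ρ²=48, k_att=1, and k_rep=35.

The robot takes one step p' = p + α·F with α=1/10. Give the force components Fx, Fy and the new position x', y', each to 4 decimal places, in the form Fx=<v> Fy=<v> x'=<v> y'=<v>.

Fx=-16.8466 Fy=-2.9744 x'=5.3153 y'=-9.2974

F_att = 1·(g−p) = 1·(-17,-3) = (-17.0000,-3.0000)
o1: d²=200 > ρ²=48 → inactive
o2: d²=205 > ρ²=48 → inactive
o3: d²=37 ≤ ρ²=48; F_rep = 35·(6,1)/37² = (0.1534,0.0256)
F = F_att + ΣF_rep = (-16.8466,-2.9744)
p' = p + 1/10·F = (5.3153,-9.2974)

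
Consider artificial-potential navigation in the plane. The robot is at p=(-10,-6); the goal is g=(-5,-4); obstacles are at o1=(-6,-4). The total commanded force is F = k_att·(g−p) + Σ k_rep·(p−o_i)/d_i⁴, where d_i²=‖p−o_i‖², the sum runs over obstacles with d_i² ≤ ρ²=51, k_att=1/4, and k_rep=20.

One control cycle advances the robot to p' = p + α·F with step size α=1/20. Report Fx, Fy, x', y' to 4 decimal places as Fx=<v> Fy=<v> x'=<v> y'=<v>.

F_att = 1/4·(g−p) = 1/4·(5,2) = (1.2500,0.5000)
o1: d²=20 ≤ ρ²=51; F_rep = 20·(-4,-2)/20² = (-0.2000,-0.1000)
F = F_att + ΣF_rep = (1.0500,0.4000)
p' = p + 1/20·F = (-9.9475,-5.9800)

Fx=1.0500 Fy=0.4000 x'=-9.9475 y'=-5.9800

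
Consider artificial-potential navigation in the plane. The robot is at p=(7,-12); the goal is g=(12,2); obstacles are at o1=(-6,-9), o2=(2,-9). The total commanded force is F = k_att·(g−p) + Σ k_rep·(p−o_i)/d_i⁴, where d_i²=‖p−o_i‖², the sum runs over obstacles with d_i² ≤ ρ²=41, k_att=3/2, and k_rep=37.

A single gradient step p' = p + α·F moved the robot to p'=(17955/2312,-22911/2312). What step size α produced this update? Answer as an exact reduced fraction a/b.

F_att = 3/2·(g−p) = 3/2·(5,14) = (7.5000,21.0000)
o1: d²=178 > ρ²=41 → inactive
o2: d²=34 ≤ ρ²=41; F_rep = 37·(5,-3)/34² = (0.1600,-0.0960)
F = F_att + ΣF_rep = (7.6600,20.9040)
Δp = p'−p = (0.7660,2.0904); α = Δx/Fx = (1771/2312) / (8855/1156) = 1/10
check: Δy/Fy = (4833/2312) / (24165/1156) = 1/10 ✓

α = 1/10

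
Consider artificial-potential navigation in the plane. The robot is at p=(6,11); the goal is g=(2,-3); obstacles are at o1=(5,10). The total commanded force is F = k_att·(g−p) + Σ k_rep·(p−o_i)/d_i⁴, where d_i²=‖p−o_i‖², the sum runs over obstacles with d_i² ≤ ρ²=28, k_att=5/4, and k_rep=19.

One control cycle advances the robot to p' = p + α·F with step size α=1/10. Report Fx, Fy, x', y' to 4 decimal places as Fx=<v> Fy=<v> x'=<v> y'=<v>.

Fx=-0.2500 Fy=-12.7500 x'=5.9750 y'=9.7250

F_att = 5/4·(g−p) = 5/4·(-4,-14) = (-5.0000,-17.5000)
o1: d²=2 ≤ ρ²=28; F_rep = 19·(1,1)/2² = (4.7500,4.7500)
F = F_att + ΣF_rep = (-0.2500,-12.7500)
p' = p + 1/10·F = (5.9750,9.7250)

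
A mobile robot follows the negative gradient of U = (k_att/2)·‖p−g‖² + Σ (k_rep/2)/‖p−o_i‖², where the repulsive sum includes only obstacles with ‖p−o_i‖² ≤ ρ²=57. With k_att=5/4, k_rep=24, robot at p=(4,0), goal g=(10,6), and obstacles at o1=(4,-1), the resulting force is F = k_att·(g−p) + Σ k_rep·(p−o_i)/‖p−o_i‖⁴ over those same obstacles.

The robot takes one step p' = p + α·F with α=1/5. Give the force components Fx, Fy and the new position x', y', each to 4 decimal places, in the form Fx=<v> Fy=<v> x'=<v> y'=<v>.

F_att = 5/4·(g−p) = 5/4·(6,6) = (7.5000,7.5000)
o1: d²=1 ≤ ρ²=57; F_rep = 24·(0,1)/1² = (0.0000,24.0000)
F = F_att + ΣF_rep = (7.5000,31.5000)
p' = p + 1/5·F = (5.5000,6.3000)

Fx=7.5000 Fy=31.5000 x'=5.5000 y'=6.3000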